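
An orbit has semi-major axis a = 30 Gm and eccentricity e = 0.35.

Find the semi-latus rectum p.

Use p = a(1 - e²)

Convert to SI: a = 30 Gm = 3e+10 m.
p = a (1 − e²).
p = 3e+10 · (1 − (0.35)²) = 3e+10 · 0.8775 ≈ 2.632e+10 m = 26.32 Gm.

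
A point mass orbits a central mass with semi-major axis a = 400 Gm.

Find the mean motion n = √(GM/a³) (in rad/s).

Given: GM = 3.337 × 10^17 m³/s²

Convert to SI: a = 400 Gm = 4e+11 m.
n = √(GM / a³).
n = √(3.337e+17 / (4e+11)³) rad/s ≈ 2.283e-09 rad/s.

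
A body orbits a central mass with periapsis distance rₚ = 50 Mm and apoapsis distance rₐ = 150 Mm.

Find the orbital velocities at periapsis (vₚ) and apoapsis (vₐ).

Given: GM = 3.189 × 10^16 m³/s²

Convert to SI: rₚ = 50 Mm = 5e+07 m; rₐ = 150 Mm = 1.5e+08 m.
Use the vis-viva equation v² = GM(2/r − 1/a) with a = (rₚ + rₐ)/2 = (5e+07 + 1.5e+08)/2 = 1e+08 m.
vₚ = √(GM · (2/rₚ − 1/a)) = √(3.189e+16 · (2/5e+07 − 1/1e+08)) m/s ≈ 3.093e+04 m/s = 30.93 km/s.
vₐ = √(GM · (2/rₐ − 1/a)) = √(3.189e+16 · (2/1.5e+08 − 1/1e+08)) m/s ≈ 1.031e+04 m/s = 10.31 km/s.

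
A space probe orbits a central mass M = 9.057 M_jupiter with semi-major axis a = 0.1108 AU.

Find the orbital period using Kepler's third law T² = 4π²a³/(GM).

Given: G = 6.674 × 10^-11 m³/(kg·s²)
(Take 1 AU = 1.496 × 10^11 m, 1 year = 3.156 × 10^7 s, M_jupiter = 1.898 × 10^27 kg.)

Convert to SI: a = 0.1108 AU = 1.65757e+10 m; M = 9.057 M_jupiter = 1.71902e+28 kg.
GM = G · M = 6.674e-11 · 1.71902e+28 = 1.14727e+18 m³/s².
Kepler's third law: T = 2π √(a³ / GM).
Substituting a = 1.65757e+10 m and GM = 1.14727e+18 m³/s²:
T = 2π √((1.65757e+10)³ / 1.14727e+18) s
T ≈ 1.252e+07 s = 0.3967 years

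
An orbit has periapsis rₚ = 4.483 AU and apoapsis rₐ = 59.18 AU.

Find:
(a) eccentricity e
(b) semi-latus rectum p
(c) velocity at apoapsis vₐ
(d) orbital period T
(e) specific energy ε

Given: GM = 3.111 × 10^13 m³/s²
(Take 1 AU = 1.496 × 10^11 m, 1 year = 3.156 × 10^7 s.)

Convert to SI: rₚ = 4.483 AU = 6.70657e+11 m; rₐ = 59.18 AU = 8.85333e+12 m.
(a) e = (rₐ − rₚ)/(rₐ + rₚ) = (8.85333e+12 − 6.70657e+11)/(8.85333e+12 + 6.70657e+11) ≈ 0.8592
(b) From a = (rₚ + rₐ)/2 = 4.76199e+12 m and e = (rₐ − rₚ)/(rₐ + rₚ) = 0.859165, p = a(1 − e²) = 4.76199e+12 · (1 − (0.859165)²) ≈ 1.247e+12 m
(c) With a = (rₚ + rₐ)/2 = 4.76199e+12 m, vₐ = √(GM (2/rₐ − 1/a)) = √(3.111e+13 · (2/8.85333e+12 − 1/4.76199e+12)) m/s ≈ 0.7035 m/s
(d) With a = (rₚ + rₐ)/2 = 4.76199e+12 m, T = 2π √(a³/GM) = 2π √((4.76199e+12)³/3.111e+13) s ≈ 1.171e+13 s
(e) With a = (rₚ + rₐ)/2 = 4.76199e+12 m, ε = −GM/(2a) = −3.111e+13/(2 · 4.76199e+12) J/kg ≈ -3.266 J/kg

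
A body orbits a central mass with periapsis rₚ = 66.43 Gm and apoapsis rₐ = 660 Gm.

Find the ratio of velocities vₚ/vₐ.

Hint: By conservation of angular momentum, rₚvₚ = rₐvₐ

Convert to SI: rₚ = 66.43 Gm = 6.643e+10 m; rₐ = 660 Gm = 6.6e+11 m.
Conservation of angular momentum gives rₚvₚ = rₐvₐ, so vₚ/vₐ = rₐ/rₚ.
vₚ/vₐ = 6.6e+11 / 6.643e+10 ≈ 9.935.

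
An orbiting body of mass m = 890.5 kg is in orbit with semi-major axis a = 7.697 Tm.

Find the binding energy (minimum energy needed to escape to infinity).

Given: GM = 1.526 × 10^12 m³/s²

Convert to SI: a = 7.697 Tm = 7.697e+12 m.
Total orbital energy is E = −GMm/(2a); binding energy is E_bind = −E = GMm/(2a).
E_bind = 1.526e+12 · 890.5 / (2 · 7.697e+12) J ≈ 88.27 J = 88.27 J.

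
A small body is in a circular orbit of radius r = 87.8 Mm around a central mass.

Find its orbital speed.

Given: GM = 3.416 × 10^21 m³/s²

Convert to SI: r = 87.8 Mm = 8.78e+07 m.
For a circular orbit, gravity supplies the centripetal force, so v = √(GM / r).
v = √(3.416e+21 / 8.78e+07) m/s ≈ 6.238e+06 m/s = 6238 km/s.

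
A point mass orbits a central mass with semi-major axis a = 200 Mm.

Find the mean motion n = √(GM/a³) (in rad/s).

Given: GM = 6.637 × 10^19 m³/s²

Convert to SI: a = 200 Mm = 2e+08 m.
n = √(GM / a³).
n = √(6.637e+19 / (2e+08)³) rad/s ≈ 0.00288 rad/s.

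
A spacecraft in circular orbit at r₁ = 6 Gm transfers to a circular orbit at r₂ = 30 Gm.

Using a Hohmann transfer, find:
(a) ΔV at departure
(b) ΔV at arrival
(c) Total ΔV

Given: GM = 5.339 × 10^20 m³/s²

Convert to SI: r₁ = 6 Gm = 6e+09 m; r₂ = 30 Gm = 3e+10 m.
Transfer semi-major axis: a_t = (r₁ + r₂)/2 = (6e+09 + 3e+10)/2 = 1.8e+10 m.
Circular speeds: v₁ = √(GM/r₁) = 298301 m/s, v₂ = √(GM/r₂) = 133404 m/s.
Transfer speeds (vis-viva v² = GM(2/r − 1/a_t)): v₁ᵗ = 385105 m/s, v₂ᵗ = 77020.9 m/s.
(a) ΔV₁ = |v₁ᵗ − v₁| ≈ 8.68e+04 m/s = 86.8 km/s.
(b) ΔV₂ = |v₂ − v₂ᵗ| ≈ 5.638e+04 m/s = 56.38 km/s.
(c) ΔV_total = ΔV₁ + ΔV₂ ≈ 1.432e+05 m/s = 143.2 km/s.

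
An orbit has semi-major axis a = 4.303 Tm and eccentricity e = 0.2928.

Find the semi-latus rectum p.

Convert to SI: a = 4.303 Tm = 4.303e+12 m.
p = a (1 − e²).
p = 4.303e+12 · (1 − (0.2928)²) = 4.303e+12 · 0.914268 ≈ 3.934e+12 m = 3.934 Tm.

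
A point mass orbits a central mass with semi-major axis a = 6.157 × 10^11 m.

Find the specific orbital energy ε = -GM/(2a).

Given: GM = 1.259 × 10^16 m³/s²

ε = −GM / (2a).
ε = −1.259e+16 / (2 · 6.157e+11) J/kg ≈ -1.022e+04 J/kg = -10.22 kJ/kg.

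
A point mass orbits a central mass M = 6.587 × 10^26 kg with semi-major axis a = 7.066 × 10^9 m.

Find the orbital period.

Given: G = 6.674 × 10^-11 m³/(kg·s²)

GM = G · M = 6.674e-11 · 6.587e+26 = 4.39616e+16 m³/s².
Kepler's third law: T = 2π √(a³ / GM).
Substituting a = 7.066e+09 m and GM = 4.39616e+16 m³/s²:
T = 2π √((7.066e+09)³ / 4.39616e+16) s
T ≈ 1.78e+07 s = 206 days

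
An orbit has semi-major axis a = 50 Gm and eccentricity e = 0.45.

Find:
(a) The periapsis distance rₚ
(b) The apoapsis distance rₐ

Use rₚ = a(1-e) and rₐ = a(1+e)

Convert to SI: a = 50 Gm = 5e+10 m.
(a) rₚ = a(1 − e) = 5e+10 · (1 − 0.45) = 5e+10 · 0.55 ≈ 2.75e+10 m = 27.5 Gm.
(b) rₐ = a(1 + e) = 5e+10 · (1 + 0.45) = 5e+10 · 1.45 ≈ 7.25e+10 m = 72.5 Gm.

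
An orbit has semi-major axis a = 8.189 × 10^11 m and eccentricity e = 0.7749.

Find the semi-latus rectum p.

p = a (1 − e²).
p = 8.189e+11 · (1 − (0.7749)²) = 8.189e+11 · 0.39953 ≈ 3.272e+11 m = 3.272 × 10^11 m.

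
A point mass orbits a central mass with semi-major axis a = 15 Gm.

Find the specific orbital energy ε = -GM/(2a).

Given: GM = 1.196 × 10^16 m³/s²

Convert to SI: a = 15 Gm = 1.5e+10 m.
ε = −GM / (2a).
ε = −1.196e+16 / (2 · 1.5e+10) J/kg ≈ -3.987e+05 J/kg = -398.7 kJ/kg.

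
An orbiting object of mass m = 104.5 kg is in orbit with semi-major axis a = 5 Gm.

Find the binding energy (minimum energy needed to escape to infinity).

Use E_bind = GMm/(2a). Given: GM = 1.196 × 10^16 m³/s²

Convert to SI: a = 5 Gm = 5e+09 m.
Total orbital energy is E = −GMm/(2a); binding energy is E_bind = −E = GMm/(2a).
E_bind = 1.196e+16 · 104.5 / (2 · 5e+09) J ≈ 1.25e+08 J = 125 MJ.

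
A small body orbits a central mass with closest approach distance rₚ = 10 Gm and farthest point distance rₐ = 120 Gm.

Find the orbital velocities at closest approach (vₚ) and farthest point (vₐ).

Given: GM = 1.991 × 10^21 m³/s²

Convert to SI: rₚ = 10 Gm = 1e+10 m; rₐ = 120 Gm = 1.2e+11 m.
Use the vis-viva equation v² = GM(2/r − 1/a) with a = (rₚ + rₐ)/2 = (1e+10 + 1.2e+11)/2 = 6.5e+10 m.
vₚ = √(GM · (2/rₚ − 1/a)) = √(1.991e+21 · (2/1e+10 − 1/6.5e+10)) m/s ≈ 6.063e+05 m/s = 606.3 km/s.
vₐ = √(GM · (2/rₐ − 1/a)) = √(1.991e+21 · (2/1.2e+11 − 1/6.5e+10)) m/s ≈ 5.052e+04 m/s = 50.52 km/s.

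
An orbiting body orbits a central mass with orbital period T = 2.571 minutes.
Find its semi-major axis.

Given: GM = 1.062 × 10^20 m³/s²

Convert to SI: T = 2.571 minutes = 154.26 s.
Invert Kepler's third law: a = (GM · T² / (4π²))^(1/3).
Substituting T = 154.26 s and GM = 1.062e+20 m³/s²:
a = (1.062e+20 · (154.26)² / (4π²))^(1/3) m
a ≈ 4e+07 m = 40 Mm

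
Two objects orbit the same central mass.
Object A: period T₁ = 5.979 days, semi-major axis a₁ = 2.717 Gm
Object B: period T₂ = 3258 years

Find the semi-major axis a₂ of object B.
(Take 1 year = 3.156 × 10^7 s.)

Convert to SI: T₁ = 5.979 days = 516586 s; a₁ = 2.717 Gm = 2.717e+09 m; T₂ = 3258 years = 1.02822e+11 s.
Kepler's third law: (T₁/T₂)² = (a₁/a₂)³ ⇒ a₂ = a₁ · (T₂/T₁)^(2/3).
T₂/T₁ = 1.02822e+11 / 516586 = 199042.
a₂ = 2.717e+09 · (199042)^(2/3) m ≈ 9.262e+12 m = 9.262 Tm.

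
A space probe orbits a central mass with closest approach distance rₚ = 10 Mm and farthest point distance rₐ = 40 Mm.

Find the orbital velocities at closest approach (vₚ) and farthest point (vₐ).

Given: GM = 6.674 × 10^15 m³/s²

Convert to SI: rₚ = 10 Mm = 1e+07 m; rₐ = 40 Mm = 4e+07 m.
Use the vis-viva equation v² = GM(2/r − 1/a) with a = (rₚ + rₐ)/2 = (1e+07 + 4e+07)/2 = 2.5e+07 m.
vₚ = √(GM · (2/rₚ − 1/a)) = √(6.674e+15 · (2/1e+07 − 1/2.5e+07)) m/s ≈ 3.268e+04 m/s = 32.68 km/s.
vₐ = √(GM · (2/rₐ − 1/a)) = √(6.674e+15 · (2/4e+07 − 1/2.5e+07)) m/s ≈ 8169 m/s = 8.169 km/s.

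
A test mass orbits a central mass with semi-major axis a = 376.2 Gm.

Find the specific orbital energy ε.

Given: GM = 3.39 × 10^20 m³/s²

Convert to SI: a = 376.2 Gm = 3.762e+11 m.
ε = −GM / (2a).
ε = −3.39e+20 / (2 · 3.762e+11) J/kg ≈ -4.506e+08 J/kg = -450.6 MJ/kg.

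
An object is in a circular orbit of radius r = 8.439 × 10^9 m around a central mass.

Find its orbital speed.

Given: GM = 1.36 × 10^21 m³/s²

For a circular orbit, gravity supplies the centripetal force, so v = √(GM / r).
v = √(1.36e+21 / 8.439e+09) m/s ≈ 4.014e+05 m/s = 401.4 km/s.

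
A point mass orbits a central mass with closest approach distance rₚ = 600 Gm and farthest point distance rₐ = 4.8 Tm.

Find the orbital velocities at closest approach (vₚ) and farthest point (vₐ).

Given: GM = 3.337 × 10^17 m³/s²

Convert to SI: rₚ = 600 Gm = 6e+11 m; rₐ = 4.8 Tm = 4.8e+12 m.
Use the vis-viva equation v² = GM(2/r − 1/a) with a = (rₚ + rₐ)/2 = (6e+11 + 4.8e+12)/2 = 2.7e+12 m.
vₚ = √(GM · (2/rₚ − 1/a)) = √(3.337e+17 · (2/6e+11 − 1/2.7e+12)) m/s ≈ 994.4 m/s = 994.4 m/s.
vₐ = √(GM · (2/rₐ − 1/a)) = √(3.337e+17 · (2/4.8e+12 − 1/2.7e+12)) m/s ≈ 124.3 m/s = 124.3 m/s.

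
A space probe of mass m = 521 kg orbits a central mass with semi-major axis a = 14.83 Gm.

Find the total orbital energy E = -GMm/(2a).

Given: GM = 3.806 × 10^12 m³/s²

Convert to SI: a = 14.83 Gm = 1.483e+10 m.
E = −GMm / (2a).
E = −3.806e+12 · 521 / (2 · 1.483e+10) J ≈ -6.686e+04 J = -66.86 kJ.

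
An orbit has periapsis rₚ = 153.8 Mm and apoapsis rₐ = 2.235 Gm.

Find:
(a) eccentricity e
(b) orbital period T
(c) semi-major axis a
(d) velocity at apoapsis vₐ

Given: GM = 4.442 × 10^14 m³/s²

Convert to SI: rₚ = 153.8 Mm = 1.538e+08 m; rₐ = 2.235 Gm = 2.235e+09 m.
(a) e = (rₐ − rₚ)/(rₐ + rₚ) = (2.235e+09 − 1.538e+08)/(2.235e+09 + 1.538e+08) ≈ 0.8712
(b) With a = (rₚ + rₐ)/2 = 1.1944e+09 m, T = 2π √(a³/GM) = 2π √((1.1944e+09)³/4.442e+14) s ≈ 1.231e+07 s
(c) a = (rₚ + rₐ)/2 = (1.538e+08 + 2.235e+09)/2 ≈ 1.194e+09 m
(d) With a = (rₚ + rₐ)/2 = 1.1944e+09 m, vₐ = √(GM (2/rₐ − 1/a)) = √(4.442e+14 · (2/2.235e+09 − 1/1.1944e+09)) m/s ≈ 160 m/s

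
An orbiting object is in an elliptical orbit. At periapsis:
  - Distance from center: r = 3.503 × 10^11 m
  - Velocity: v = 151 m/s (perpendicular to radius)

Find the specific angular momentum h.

With v perpendicular to r, h = r · v.
h = 3.503e+11 · 151 m²/s ≈ 5.29e+13 m²/s.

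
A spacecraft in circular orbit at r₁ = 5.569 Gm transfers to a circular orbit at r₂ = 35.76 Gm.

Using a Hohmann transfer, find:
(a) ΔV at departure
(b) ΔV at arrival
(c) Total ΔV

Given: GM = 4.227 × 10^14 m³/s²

Convert to SI: r₁ = 5.569 Gm = 5.569e+09 m; r₂ = 35.76 Gm = 3.576e+10 m.
Transfer semi-major axis: a_t = (r₁ + r₂)/2 = (5.569e+09 + 3.576e+10)/2 = 2.06645e+10 m.
Circular speeds: v₁ = √(GM/r₁) = 275.504 m/s, v₂ = √(GM/r₂) = 108.722 m/s.
Transfer speeds (vis-viva v² = GM(2/r − 1/a_t)): v₁ᵗ = 362.421 m/s, v₂ᵗ = 56.4408 m/s.
(a) ΔV₁ = |v₁ᵗ − v₁| ≈ 86.92 m/s = 86.92 m/s.
(b) ΔV₂ = |v₂ − v₂ᵗ| ≈ 52.28 m/s = 52.28 m/s.
(c) ΔV_total = ΔV₁ + ΔV₂ ≈ 139.2 m/s = 139.2 m/s.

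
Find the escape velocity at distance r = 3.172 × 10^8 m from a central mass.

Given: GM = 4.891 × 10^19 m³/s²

Escape velocity comes from setting total energy to zero: ½v² − GM/r = 0 ⇒ v_esc = √(2GM / r).
v_esc = √(2 · 4.891e+19 / 3.172e+08) m/s ≈ 5.553e+05 m/s = 555.3 km/s.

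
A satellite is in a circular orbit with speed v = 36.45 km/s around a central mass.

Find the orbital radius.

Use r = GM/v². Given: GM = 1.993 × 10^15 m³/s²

Convert to SI: v = 36.45 km/s = 36450 m/s.
For a circular orbit, v² = GM / r, so r = GM / v².
r = 1.993e+15 / (36450)² m ≈ 1.5e+06 m = 1.5 Mm.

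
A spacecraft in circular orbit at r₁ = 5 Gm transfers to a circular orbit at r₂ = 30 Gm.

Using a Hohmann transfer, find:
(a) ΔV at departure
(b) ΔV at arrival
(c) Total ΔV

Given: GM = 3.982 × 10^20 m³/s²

Convert to SI: r₁ = 5 Gm = 5e+09 m; r₂ = 30 Gm = 3e+10 m.
Transfer semi-major axis: a_t = (r₁ + r₂)/2 = (5e+09 + 3e+10)/2 = 1.75e+10 m.
Circular speeds: v₁ = √(GM/r₁) = 282206 m/s, v₂ = √(GM/r₂) = 115210 m/s.
Transfer speeds (vis-viva v² = GM(2/r − 1/a_t)): v₁ᵗ = 369494 m/s, v₂ᵗ = 61582.3 m/s.
(a) ΔV₁ = |v₁ᵗ − v₁| ≈ 8.729e+04 m/s = 87.29 km/s.
(b) ΔV₂ = |v₂ − v₂ᵗ| ≈ 5.363e+04 m/s = 53.63 km/s.
(c) ΔV_total = ΔV₁ + ΔV₂ ≈ 1.409e+05 m/s = 140.9 km/s.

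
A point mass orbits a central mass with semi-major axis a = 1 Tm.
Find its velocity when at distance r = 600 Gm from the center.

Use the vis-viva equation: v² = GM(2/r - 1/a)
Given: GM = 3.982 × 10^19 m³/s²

Convert to SI: a = 1 Tm = 1e+12 m; r = 600 Gm = 6e+11 m.
Vis-viva: v = √(GM · (2/r − 1/a)).
2/r − 1/a = 2/6e+11 − 1/1e+12 = 2.33333e-12 m⁻¹.
v = √(3.982e+19 · 2.33333e-12) m/s ≈ 9639 m/s = 9.639 km/s.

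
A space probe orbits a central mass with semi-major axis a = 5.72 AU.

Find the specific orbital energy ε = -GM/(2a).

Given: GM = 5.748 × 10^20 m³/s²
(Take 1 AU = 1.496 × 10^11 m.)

Convert to SI: a = 5.72 AU = 8.55712e+11 m.
ε = −GM / (2a).
ε = −5.748e+20 / (2 · 8.55712e+11) J/kg ≈ -3.359e+08 J/kg = -335.9 MJ/kg.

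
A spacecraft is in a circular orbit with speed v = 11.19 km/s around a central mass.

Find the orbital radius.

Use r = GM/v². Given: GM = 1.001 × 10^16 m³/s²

Convert to SI: v = 11.19 km/s = 11190 m/s.
For a circular orbit, v² = GM / r, so r = GM / v².
r = 1.001e+16 / (11190)² m ≈ 7.994e+07 m = 79.94 Mm.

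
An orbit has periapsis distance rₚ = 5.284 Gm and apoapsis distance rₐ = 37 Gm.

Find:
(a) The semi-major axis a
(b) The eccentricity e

Convert to SI: rₚ = 5.284 Gm = 5.284e+09 m; rₐ = 37 Gm = 3.7e+10 m.
(a) a = (rₚ + rₐ) / 2 = (5.284e+09 + 3.7e+10) / 2 ≈ 2.114e+10 m = 21.14 Gm.
(b) e = (rₐ − rₚ) / (rₐ + rₚ) = (3.7e+10 − 5.284e+09) / (3.7e+10 + 5.284e+09) ≈ 0.7501.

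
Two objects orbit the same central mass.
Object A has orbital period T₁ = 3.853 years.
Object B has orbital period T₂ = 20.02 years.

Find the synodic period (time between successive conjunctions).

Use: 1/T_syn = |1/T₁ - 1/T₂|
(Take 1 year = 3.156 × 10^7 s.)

Convert to SI: T₁ = 3.853 years = 1.21601e+08 s; T₂ = 20.02 years = 6.31831e+08 s.
T_syn = |T₁ · T₂ / (T₁ − T₂)|.
T_syn = |1.21601e+08 · 6.31831e+08 / (1.21601e+08 − 6.31831e+08)| s ≈ 1.506e+08 s = 4.771 years.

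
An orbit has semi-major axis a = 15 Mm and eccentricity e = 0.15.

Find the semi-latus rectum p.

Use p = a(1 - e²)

Convert to SI: a = 15 Mm = 1.5e+07 m.
p = a (1 − e²).
p = 1.5e+07 · (1 − (0.15)²) = 1.5e+07 · 0.9775 ≈ 1.466e+07 m = 14.66 Mm.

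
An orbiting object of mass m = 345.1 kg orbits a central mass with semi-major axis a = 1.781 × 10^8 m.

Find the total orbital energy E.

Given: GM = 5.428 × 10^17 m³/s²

E = −GMm / (2a).
E = −5.428e+17 · 345.1 / (2 · 1.781e+08) J ≈ -5.259e+11 J = -525.9 GJ.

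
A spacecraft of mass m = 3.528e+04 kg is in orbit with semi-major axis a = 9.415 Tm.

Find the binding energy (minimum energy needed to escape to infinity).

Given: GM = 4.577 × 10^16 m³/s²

Convert to SI: a = 9.415 Tm = 9.415e+12 m.
Total orbital energy is E = −GMm/(2a); binding energy is E_bind = −E = GMm/(2a).
E_bind = 4.577e+16 · 3.528e+04 / (2 · 9.415e+12) J ≈ 8.575e+07 J = 85.75 MJ.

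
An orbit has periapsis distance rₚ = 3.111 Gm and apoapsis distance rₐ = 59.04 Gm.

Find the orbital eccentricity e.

Convert to SI: rₚ = 3.111 Gm = 3.111e+09 m; rₐ = 59.04 Gm = 5.904e+10 m.
e = (rₐ − rₚ) / (rₐ + rₚ).
e = (5.904e+10 − 3.111e+09) / (5.904e+10 + 3.111e+09) = 5.5929e+10 / 6.2151e+10 ≈ 0.8999.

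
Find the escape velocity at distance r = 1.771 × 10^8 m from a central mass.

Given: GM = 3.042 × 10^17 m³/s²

Escape velocity comes from setting total energy to zero: ½v² − GM/r = 0 ⇒ v_esc = √(2GM / r).
v_esc = √(2 · 3.042e+17 / 1.771e+08) m/s ≈ 5.861e+04 m/s = 58.61 km/s.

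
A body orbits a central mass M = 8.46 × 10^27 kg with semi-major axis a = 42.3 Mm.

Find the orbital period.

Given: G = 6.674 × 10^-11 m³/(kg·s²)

Convert to SI: a = 42.3 Mm = 4.23e+07 m.
GM = G · M = 6.674e-11 · 8.46e+27 = 5.6462e+17 m³/s².
Kepler's third law: T = 2π √(a³ / GM).
Substituting a = 4.23e+07 m and GM = 5.6462e+17 m³/s²:
T = 2π √((4.23e+07)³ / 5.6462e+17) s
T ≈ 2300 s = 38.34 minutes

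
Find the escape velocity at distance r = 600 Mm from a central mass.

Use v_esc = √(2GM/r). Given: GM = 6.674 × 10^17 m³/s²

Convert to SI: r = 600 Mm = 6e+08 m.
Escape velocity comes from setting total energy to zero: ½v² − GM/r = 0 ⇒ v_esc = √(2GM / r).
v_esc = √(2 · 6.674e+17 / 6e+08) m/s ≈ 4.717e+04 m/s = 47.17 km/s.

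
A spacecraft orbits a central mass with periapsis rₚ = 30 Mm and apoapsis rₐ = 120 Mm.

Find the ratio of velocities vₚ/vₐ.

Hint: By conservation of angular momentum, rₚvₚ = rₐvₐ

Convert to SI: rₚ = 30 Mm = 3e+07 m; rₐ = 120 Mm = 1.2e+08 m.
Conservation of angular momentum gives rₚvₚ = rₐvₐ, so vₚ/vₐ = rₐ/rₚ.
vₚ/vₐ = 1.2e+08 / 3e+07 ≈ 4.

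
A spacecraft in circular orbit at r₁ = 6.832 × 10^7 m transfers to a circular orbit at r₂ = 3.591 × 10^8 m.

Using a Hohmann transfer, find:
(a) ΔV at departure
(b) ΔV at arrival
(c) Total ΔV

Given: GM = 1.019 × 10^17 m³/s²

Transfer semi-major axis: a_t = (r₁ + r₂)/2 = (6.832e+07 + 3.591e+08)/2 = 2.1371e+08 m.
Circular speeds: v₁ = √(GM/r₁) = 38620.1 m/s, v₂ = √(GM/r₂) = 16845.3 m/s.
Transfer speeds (vis-viva v² = GM(2/r − 1/a_t)): v₁ᵗ = 50062 m/s, v₂ᵗ = 9524.47 m/s.
(a) ΔV₁ = |v₁ᵗ − v₁| ≈ 1.144e+04 m/s = 11.44 km/s.
(b) ΔV₂ = |v₂ − v₂ᵗ| ≈ 7321 m/s = 7.321 km/s.
(c) ΔV_total = ΔV₁ + ΔV₂ ≈ 1.876e+04 m/s = 18.76 km/s.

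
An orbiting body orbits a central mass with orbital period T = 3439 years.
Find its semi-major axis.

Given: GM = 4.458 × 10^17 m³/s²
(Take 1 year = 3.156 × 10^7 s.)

Convert to SI: T = 3439 years = 1.08535e+11 s.
Invert Kepler's third law: a = (GM · T² / (4π²))^(1/3).
Substituting T = 1.08535e+11 s and GM = 4.458e+17 m³/s²:
a = (4.458e+17 · (1.08535e+11)² / (4π²))^(1/3) m
a ≈ 5.105e+12 m = 5.105 × 10^12 m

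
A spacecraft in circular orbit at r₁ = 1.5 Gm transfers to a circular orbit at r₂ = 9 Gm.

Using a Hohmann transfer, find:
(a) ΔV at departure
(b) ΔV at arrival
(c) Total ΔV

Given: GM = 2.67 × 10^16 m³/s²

Convert to SI: r₁ = 1.5 Gm = 1.5e+09 m; r₂ = 9 Gm = 9e+09 m.
Transfer semi-major axis: a_t = (r₁ + r₂)/2 = (1.5e+09 + 9e+09)/2 = 5.25e+09 m.
Circular speeds: v₁ = √(GM/r₁) = 4219 m/s, v₂ = √(GM/r₂) = 1722.4 m/s.
Transfer speeds (vis-viva v² = GM(2/r − 1/a_t)): v₁ᵗ = 5523.97 m/s, v₂ᵗ = 920.662 m/s.
(a) ΔV₁ = |v₁ᵗ − v₁| ≈ 1305 m/s = 1.305 km/s.
(b) ΔV₂ = |v₂ − v₂ᵗ| ≈ 801.7 m/s = 801.7 m/s.
(c) ΔV_total = ΔV₁ + ΔV₂ ≈ 2107 m/s = 2.107 km/s.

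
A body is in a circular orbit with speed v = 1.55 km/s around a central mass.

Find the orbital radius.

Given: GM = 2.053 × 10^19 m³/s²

Convert to SI: v = 1.55 km/s = 1550 m/s.
For a circular orbit, v² = GM / r, so r = GM / v².
r = 2.053e+19 / (1550)² m ≈ 8.545e+12 m = 8.545 Tm.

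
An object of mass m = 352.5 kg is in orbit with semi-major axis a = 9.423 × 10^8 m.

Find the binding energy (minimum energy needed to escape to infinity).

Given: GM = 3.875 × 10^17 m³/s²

Total orbital energy is E = −GMm/(2a); binding energy is E_bind = −E = GMm/(2a).
E_bind = 3.875e+17 · 352.5 / (2 · 9.423e+08) J ≈ 7.248e+10 J = 72.48 GJ.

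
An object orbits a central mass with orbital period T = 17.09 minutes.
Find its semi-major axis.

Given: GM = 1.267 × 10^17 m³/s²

Convert to SI: T = 17.09 minutes = 1025.4 s.
Invert Kepler's third law: a = (GM · T² / (4π²))^(1/3).
Substituting T = 1025.4 s and GM = 1.267e+17 m³/s²:
a = (1.267e+17 · (1025.4)² / (4π²))^(1/3) m
a ≈ 1.5e+07 m = 15 Mm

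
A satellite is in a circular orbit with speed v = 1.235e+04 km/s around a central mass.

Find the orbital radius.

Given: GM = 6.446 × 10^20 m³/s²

Convert to SI: v = 1.235e+04 km/s = 1.235e+07 m/s.
For a circular orbit, v² = GM / r, so r = GM / v².
r = 6.446e+20 / (1.235e+07)² m ≈ 4.226e+06 m = 4.226 × 10^6 m.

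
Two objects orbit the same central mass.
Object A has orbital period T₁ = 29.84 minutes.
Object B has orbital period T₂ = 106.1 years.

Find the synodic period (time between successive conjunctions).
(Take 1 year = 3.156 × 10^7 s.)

Convert to SI: T₁ = 29.84 minutes = 1790.4 s; T₂ = 106.1 years = 3.34852e+09 s.
T_syn = |T₁ · T₂ / (T₁ − T₂)|.
T_syn = |1790.4 · 3.34852e+09 / (1790.4 − 3.34852e+09)| s ≈ 1790 s = 29.84 minutes.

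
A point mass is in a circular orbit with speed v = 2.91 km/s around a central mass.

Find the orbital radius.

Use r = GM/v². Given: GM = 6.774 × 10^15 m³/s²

Convert to SI: v = 2.91 km/s = 2910 m/s.
For a circular orbit, v² = GM / r, so r = GM / v².
r = 6.774e+15 / (2910)² m ≈ 7.999e+08 m = 799.9 Mm.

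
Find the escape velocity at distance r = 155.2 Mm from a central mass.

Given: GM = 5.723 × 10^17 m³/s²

Convert to SI: r = 155.2 Mm = 1.552e+08 m.
Escape velocity comes from setting total energy to zero: ½v² − GM/r = 0 ⇒ v_esc = √(2GM / r).
v_esc = √(2 · 5.723e+17 / 1.552e+08) m/s ≈ 8.588e+04 m/s = 85.88 km/s.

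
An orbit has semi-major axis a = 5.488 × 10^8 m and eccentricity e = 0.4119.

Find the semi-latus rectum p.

p = a (1 − e²).
p = 5.488e+08 · (1 − (0.4119)²) = 5.488e+08 · 0.830338 ≈ 4.557e+08 m = 4.557 × 10^8 m.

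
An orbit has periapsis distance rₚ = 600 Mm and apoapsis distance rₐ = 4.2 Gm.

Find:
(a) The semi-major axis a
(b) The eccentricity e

Convert to SI: rₚ = 600 Mm = 6e+08 m; rₐ = 4.2 Gm = 4.2e+09 m.
(a) a = (rₚ + rₐ) / 2 = (6e+08 + 4.2e+09) / 2 ≈ 2.4e+09 m = 2.4 Gm.
(b) e = (rₐ − rₚ) / (rₐ + rₚ) = (4.2e+09 − 6e+08) / (4.2e+09 + 6e+08) ≈ 0.75.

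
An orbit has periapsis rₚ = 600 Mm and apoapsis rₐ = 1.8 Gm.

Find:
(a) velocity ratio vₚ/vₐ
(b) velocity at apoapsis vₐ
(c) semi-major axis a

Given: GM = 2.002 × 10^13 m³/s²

Convert to SI: rₚ = 600 Mm = 6e+08 m; rₐ = 1.8 Gm = 1.8e+09 m.
(a) Conservation of angular momentum (rₚvₚ = rₐvₐ) gives vₚ/vₐ = rₐ/rₚ = 1.8e+09/6e+08 ≈ 3
(b) With a = (rₚ + rₐ)/2 = 1.2e+09 m, vₐ = √(GM (2/rₐ − 1/a)) = √(2.002e+13 · (2/1.8e+09 − 1/1.2e+09)) m/s ≈ 74.57 m/s
(c) a = (rₚ + rₐ)/2 = (6e+08 + 1.8e+09)/2 ≈ 1.2e+09 m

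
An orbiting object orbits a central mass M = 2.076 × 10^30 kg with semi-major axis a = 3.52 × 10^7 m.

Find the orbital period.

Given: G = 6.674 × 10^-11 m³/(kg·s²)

GM = G · M = 6.674e-11 · 2.076e+30 = 1.38552e+20 m³/s².
Kepler's third law: T = 2π √(a³ / GM).
Substituting a = 3.52e+07 m and GM = 1.38552e+20 m³/s²:
T = 2π √((3.52e+07)³ / 1.38552e+20) s
T ≈ 111.5 s = 1.858 minutes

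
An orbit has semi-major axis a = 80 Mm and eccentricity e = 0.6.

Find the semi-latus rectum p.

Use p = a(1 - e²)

Convert to SI: a = 80 Mm = 8e+07 m.
p = a (1 − e²).
p = 8e+07 · (1 − (0.6)²) = 8e+07 · 0.64 ≈ 5.12e+07 m = 51.2 Mm.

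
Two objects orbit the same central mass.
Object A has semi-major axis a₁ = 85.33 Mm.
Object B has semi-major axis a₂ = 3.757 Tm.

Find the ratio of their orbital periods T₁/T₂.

Convert to SI: a₁ = 85.33 Mm = 8.533e+07 m; a₂ = 3.757 Tm = 3.757e+12 m.
From Kepler's third law, (T₁/T₂)² = (a₁/a₂)³, so T₁/T₂ = (a₁/a₂)^(3/2).
a₁/a₂ = 8.533e+07 / 3.757e+12 = 2.27123e-05.
T₁/T₂ = (2.27123e-05)^(3/2) ≈ 1.082e-07.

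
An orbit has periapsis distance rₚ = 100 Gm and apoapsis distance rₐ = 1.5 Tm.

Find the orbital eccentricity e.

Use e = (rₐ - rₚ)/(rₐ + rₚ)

Convert to SI: rₚ = 100 Gm = 1e+11 m; rₐ = 1.5 Tm = 1.5e+12 m.
e = (rₐ − rₚ) / (rₐ + rₚ).
e = (1.5e+12 − 1e+11) / (1.5e+12 + 1e+11) = 1.4e+12 / 1.6e+12 ≈ 0.875.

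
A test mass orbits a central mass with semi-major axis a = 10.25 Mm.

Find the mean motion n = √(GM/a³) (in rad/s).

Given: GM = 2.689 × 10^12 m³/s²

Convert to SI: a = 10.25 Mm = 1.025e+07 m.
n = √(GM / a³).
n = √(2.689e+12 / (1.025e+07)³) rad/s ≈ 4.997e-05 rad/s.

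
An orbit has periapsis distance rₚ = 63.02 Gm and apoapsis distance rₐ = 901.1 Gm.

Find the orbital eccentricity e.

Convert to SI: rₚ = 63.02 Gm = 6.302e+10 m; rₐ = 901.1 Gm = 9.011e+11 m.
e = (rₐ − rₚ) / (rₐ + rₚ).
e = (9.011e+11 − 6.302e+10) / (9.011e+11 + 6.302e+10) = 8.3808e+11 / 9.6412e+11 ≈ 0.8693.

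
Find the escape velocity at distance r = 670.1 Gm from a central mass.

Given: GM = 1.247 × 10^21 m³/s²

Convert to SI: r = 670.1 Gm = 6.701e+11 m.
Escape velocity comes from setting total energy to zero: ½v² − GM/r = 0 ⇒ v_esc = √(2GM / r).
v_esc = √(2 · 1.247e+21 / 6.701e+11) m/s ≈ 6.101e+04 m/s = 61.01 km/s.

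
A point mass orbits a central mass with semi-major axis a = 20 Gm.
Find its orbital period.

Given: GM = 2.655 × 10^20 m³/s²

Convert to SI: a = 20 Gm = 2e+10 m.
Kepler's third law: T = 2π √(a³ / GM).
Substituting a = 2e+10 m and GM = 2.655e+20 m³/s²:
T = 2π √((2e+10)³ / 2.655e+20) s
T ≈ 1.091e+06 s = 12.62 days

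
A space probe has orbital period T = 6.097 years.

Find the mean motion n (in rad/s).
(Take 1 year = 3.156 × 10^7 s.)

Convert to SI: T = 6.097 years = 1.92421e+08 s.
n = 2π / T.
n = 2π / 1.92421e+08 s ≈ 3.265e-08 rad/s.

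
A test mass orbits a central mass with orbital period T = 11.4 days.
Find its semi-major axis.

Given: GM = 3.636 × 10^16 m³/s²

Convert to SI: T = 11.4 days = 984960 s.
Invert Kepler's third law: a = (GM · T² / (4π²))^(1/3).
Substituting T = 984960 s and GM = 3.636e+16 m³/s²:
a = (3.636e+16 · (984960)² / (4π²))^(1/3) m
a ≈ 9.632e+08 m = 963.2 Mm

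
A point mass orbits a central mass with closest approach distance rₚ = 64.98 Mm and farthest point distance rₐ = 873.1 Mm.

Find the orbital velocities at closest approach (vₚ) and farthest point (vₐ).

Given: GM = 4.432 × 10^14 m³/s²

Convert to SI: rₚ = 64.98 Mm = 6.498e+07 m; rₐ = 873.1 Mm = 8.731e+08 m.
Use the vis-viva equation v² = GM(2/r − 1/a) with a = (rₚ + rₐ)/2 = (6.498e+07 + 8.731e+08)/2 = 4.6904e+08 m.
vₚ = √(GM · (2/rₚ − 1/a)) = √(4.432e+14 · (2/6.498e+07 − 1/4.6904e+08)) m/s ≈ 3563 m/s = 3.563 km/s.
vₐ = √(GM · (2/rₐ − 1/a)) = √(4.432e+14 · (2/8.731e+08 − 1/4.6904e+08)) m/s ≈ 265.2 m/s = 265.2 m/s.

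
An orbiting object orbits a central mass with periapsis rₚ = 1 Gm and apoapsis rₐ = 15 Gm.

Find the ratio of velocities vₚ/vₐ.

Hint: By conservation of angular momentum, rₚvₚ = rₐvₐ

Convert to SI: rₚ = 1 Gm = 1e+09 m; rₐ = 15 Gm = 1.5e+10 m.
Conservation of angular momentum gives rₚvₚ = rₐvₐ, so vₚ/vₐ = rₐ/rₚ.
vₚ/vₐ = 1.5e+10 / 1e+09 ≈ 15.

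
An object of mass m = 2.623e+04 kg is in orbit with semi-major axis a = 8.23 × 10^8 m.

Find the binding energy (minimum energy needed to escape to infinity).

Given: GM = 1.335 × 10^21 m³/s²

Total orbital energy is E = −GMm/(2a); binding energy is E_bind = −E = GMm/(2a).
E_bind = 1.335e+21 · 2.623e+04 / (2 · 8.23e+08) J ≈ 2.127e+16 J = 21.27 PJ.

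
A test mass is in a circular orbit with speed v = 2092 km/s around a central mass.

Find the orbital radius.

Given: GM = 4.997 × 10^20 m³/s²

Convert to SI: v = 2092 km/s = 2.092e+06 m/s.
For a circular orbit, v² = GM / r, so r = GM / v².
r = 4.997e+20 / (2.092e+06)² m ≈ 1.142e+08 m = 114.2 Mm.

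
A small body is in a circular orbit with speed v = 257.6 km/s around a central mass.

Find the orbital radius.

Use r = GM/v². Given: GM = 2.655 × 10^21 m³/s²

Convert to SI: v = 257.6 km/s = 257600 m/s.
For a circular orbit, v² = GM / r, so r = GM / v².
r = 2.655e+21 / (257600)² m ≈ 4.001e+10 m = 40.01 Gm.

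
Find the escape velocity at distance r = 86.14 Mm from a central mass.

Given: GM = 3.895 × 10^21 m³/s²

Convert to SI: r = 86.14 Mm = 8.614e+07 m.
Escape velocity comes from setting total energy to zero: ½v² − GM/r = 0 ⇒ v_esc = √(2GM / r).
v_esc = √(2 · 3.895e+21 / 8.614e+07) m/s ≈ 9.51e+06 m/s = 9510 km/s.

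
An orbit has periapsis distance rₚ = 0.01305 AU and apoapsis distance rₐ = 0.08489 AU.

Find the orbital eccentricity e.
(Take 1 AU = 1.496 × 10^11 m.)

Convert to SI: rₚ = 0.01305 AU = 1.95228e+09 m; rₐ = 0.08489 AU = 1.26995e+10 m.
e = (rₐ − rₚ) / (rₐ + rₚ).
e = (1.26995e+10 − 1.95228e+09) / (1.26995e+10 + 1.95228e+09) = 1.07473e+10 / 1.46518e+10 ≈ 0.7335.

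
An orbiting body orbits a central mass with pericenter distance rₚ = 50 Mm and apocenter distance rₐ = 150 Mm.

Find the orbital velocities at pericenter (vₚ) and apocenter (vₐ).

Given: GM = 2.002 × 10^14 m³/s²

Convert to SI: rₚ = 50 Mm = 5e+07 m; rₐ = 150 Mm = 1.5e+08 m.
Use the vis-viva equation v² = GM(2/r − 1/a) with a = (rₚ + rₐ)/2 = (5e+07 + 1.5e+08)/2 = 1e+08 m.
vₚ = √(GM · (2/rₚ − 1/a)) = √(2.002e+14 · (2/5e+07 − 1/1e+08)) m/s ≈ 2451 m/s = 2.451 km/s.
vₐ = √(GM · (2/rₐ − 1/a)) = √(2.002e+14 · (2/1.5e+08 − 1/1e+08)) m/s ≈ 816.9 m/s = 816.9 m/s.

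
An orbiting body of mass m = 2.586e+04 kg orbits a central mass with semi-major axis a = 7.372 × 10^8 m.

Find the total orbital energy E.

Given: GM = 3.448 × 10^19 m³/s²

E = −GMm / (2a).
E = −3.448e+19 · 2.586e+04 / (2 · 7.372e+08) J ≈ -6.048e+14 J = -604.8 TJ.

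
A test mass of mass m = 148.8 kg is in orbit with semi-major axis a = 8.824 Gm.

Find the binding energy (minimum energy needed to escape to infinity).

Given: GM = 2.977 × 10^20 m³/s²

Convert to SI: a = 8.824 Gm = 8.824e+09 m.
Total orbital energy is E = −GMm/(2a); binding energy is E_bind = −E = GMm/(2a).
E_bind = 2.977e+20 · 148.8 / (2 · 8.824e+09) J ≈ 2.51e+12 J = 2.51 TJ.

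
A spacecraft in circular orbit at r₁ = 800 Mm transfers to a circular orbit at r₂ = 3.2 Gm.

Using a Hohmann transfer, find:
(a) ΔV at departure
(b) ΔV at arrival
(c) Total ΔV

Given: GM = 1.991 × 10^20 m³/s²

Convert to SI: r₁ = 800 Mm = 8e+08 m; r₂ = 3.2 Gm = 3.2e+09 m.
Transfer semi-major axis: a_t = (r₁ + r₂)/2 = (8e+08 + 3.2e+09)/2 = 2e+09 m.
Circular speeds: v₁ = √(GM/r₁) = 498874 m/s, v₂ = √(GM/r₂) = 249437 m/s.
Transfer speeds (vis-viva v² = GM(2/r − 1/a_t)): v₁ᵗ = 631031 m/s, v₂ᵗ = 157758 m/s.
(a) ΔV₁ = |v₁ᵗ − v₁| ≈ 1.322e+05 m/s = 132.2 km/s.
(b) ΔV₂ = |v₂ − v₂ᵗ| ≈ 9.168e+04 m/s = 91.68 km/s.
(c) ΔV_total = ΔV₁ + ΔV₂ ≈ 2.238e+05 m/s = 223.8 km/s.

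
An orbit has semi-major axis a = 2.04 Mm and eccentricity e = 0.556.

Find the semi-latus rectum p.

Convert to SI: a = 2.04 Mm = 2.04e+06 m.
p = a (1 − e²).
p = 2.04e+06 · (1 − (0.556)²) = 2.04e+06 · 0.690864 ≈ 1.409e+06 m = 1.409 Mm.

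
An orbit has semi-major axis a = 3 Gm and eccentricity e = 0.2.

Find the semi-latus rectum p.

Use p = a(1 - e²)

Convert to SI: a = 3 Gm = 3e+09 m.
p = a (1 − e²).
p = 3e+09 · (1 − (0.2)²) = 3e+09 · 0.96 ≈ 2.88e+09 m = 2.88 Gm.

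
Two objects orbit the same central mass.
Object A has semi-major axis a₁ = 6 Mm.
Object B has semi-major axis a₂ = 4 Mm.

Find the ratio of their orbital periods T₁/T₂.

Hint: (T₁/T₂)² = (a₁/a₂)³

Convert to SI: a₁ = 6 Mm = 6e+06 m; a₂ = 4 Mm = 4e+06 m.
From Kepler's third law, (T₁/T₂)² = (a₁/a₂)³, so T₁/T₂ = (a₁/a₂)^(3/2).
a₁/a₂ = 6e+06 / 4e+06 = 1.5.
T₁/T₂ = (1.5)^(3/2) ≈ 1.837.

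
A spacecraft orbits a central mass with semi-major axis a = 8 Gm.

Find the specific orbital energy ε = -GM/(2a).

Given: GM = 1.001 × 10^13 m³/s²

Convert to SI: a = 8 Gm = 8e+09 m.
ε = −GM / (2a).
ε = −1.001e+13 / (2 · 8e+09) J/kg ≈ -625.6 J/kg = -625.6 J/kg.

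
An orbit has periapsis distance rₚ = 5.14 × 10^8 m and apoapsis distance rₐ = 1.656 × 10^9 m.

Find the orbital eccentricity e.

e = (rₐ − rₚ) / (rₐ + rₚ).
e = (1.656e+09 − 5.14e+08) / (1.656e+09 + 5.14e+08) = 1.142e+09 / 2.17e+09 ≈ 0.5263.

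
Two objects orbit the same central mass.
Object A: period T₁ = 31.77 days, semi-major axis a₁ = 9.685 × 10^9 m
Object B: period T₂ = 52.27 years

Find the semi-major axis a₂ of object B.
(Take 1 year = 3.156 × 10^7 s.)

Convert to SI: T₁ = 31.77 days = 2.74493e+06 s; T₂ = 52.27 years = 1.64964e+09 s.
Kepler's third law: (T₁/T₂)² = (a₁/a₂)³ ⇒ a₂ = a₁ · (T₂/T₁)^(2/3).
T₂/T₁ = 1.64964e+09 / 2.74493e+06 = 600.978.
a₂ = 9.685e+09 · (600.978)^(2/3) m ≈ 6.897e+11 m = 6.897 × 10^11 m.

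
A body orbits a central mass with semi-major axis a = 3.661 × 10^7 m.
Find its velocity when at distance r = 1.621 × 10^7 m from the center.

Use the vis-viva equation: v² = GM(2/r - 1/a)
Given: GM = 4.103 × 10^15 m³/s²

Vis-viva: v = √(GM · (2/r − 1/a)).
2/r − 1/a = 2/1.621e+07 − 1/3.661e+07 = 9.60657e-08 m⁻¹.
v = √(4.103e+15 · 9.60657e-08) m/s ≈ 1.985e+04 m/s = 19.85 km/s.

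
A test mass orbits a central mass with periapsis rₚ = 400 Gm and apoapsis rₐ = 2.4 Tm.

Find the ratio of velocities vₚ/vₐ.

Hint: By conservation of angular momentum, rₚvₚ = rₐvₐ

Convert to SI: rₚ = 400 Gm = 4e+11 m; rₐ = 2.4 Tm = 2.4e+12 m.
Conservation of angular momentum gives rₚvₚ = rₐvₐ, so vₚ/vₐ = rₐ/rₚ.
vₚ/vₐ = 2.4e+12 / 4e+11 ≈ 6.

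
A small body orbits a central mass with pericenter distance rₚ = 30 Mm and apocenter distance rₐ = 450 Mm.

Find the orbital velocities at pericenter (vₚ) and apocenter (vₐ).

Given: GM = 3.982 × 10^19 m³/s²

Convert to SI: rₚ = 30 Mm = 3e+07 m; rₐ = 450 Mm = 4.5e+08 m.
Use the vis-viva equation v² = GM(2/r − 1/a) with a = (rₚ + rₐ)/2 = (3e+07 + 4.5e+08)/2 = 2.4e+08 m.
vₚ = √(GM · (2/rₚ − 1/a)) = √(3.982e+19 · (2/3e+07 − 1/2.4e+08)) m/s ≈ 1.578e+06 m/s = 1578 km/s.
vₐ = √(GM · (2/rₐ − 1/a)) = √(3.982e+19 · (2/4.5e+08 − 1/2.4e+08)) m/s ≈ 1.052e+05 m/s = 105.2 km/s.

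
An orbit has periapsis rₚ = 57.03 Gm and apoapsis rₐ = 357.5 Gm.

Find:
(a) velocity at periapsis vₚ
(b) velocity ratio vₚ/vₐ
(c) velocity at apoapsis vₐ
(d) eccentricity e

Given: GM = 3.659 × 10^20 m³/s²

Convert to SI: rₚ = 57.03 Gm = 5.703e+10 m; rₐ = 357.5 Gm = 3.575e+11 m.
(a) With a = (rₚ + rₐ)/2 = 2.07265e+11 m, vₚ = √(GM (2/rₚ − 1/a)) = √(3.659e+20 · (2/5.703e+10 − 1/2.07265e+11)) m/s ≈ 1.052e+05 m/s
(b) Conservation of angular momentum (rₚvₚ = rₐvₐ) gives vₚ/vₐ = rₐ/rₚ = 3.575e+11/5.703e+10 ≈ 6.269
(c) With a = (rₚ + rₐ)/2 = 2.07265e+11 m, vₐ = √(GM (2/rₐ − 1/a)) = √(3.659e+20 · (2/3.575e+11 − 1/2.07265e+11)) m/s ≈ 1.678e+04 m/s
(d) e = (rₐ − rₚ)/(rₐ + rₚ) = (3.575e+11 − 5.703e+10)/(3.575e+11 + 5.703e+10) ≈ 0.7248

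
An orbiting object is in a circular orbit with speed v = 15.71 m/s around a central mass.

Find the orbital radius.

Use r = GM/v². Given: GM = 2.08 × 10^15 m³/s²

For a circular orbit, v² = GM / r, so r = GM / v².
r = 2.08e+15 / (15.71)² m ≈ 8.428e+12 m = 8.428 × 10^12 m.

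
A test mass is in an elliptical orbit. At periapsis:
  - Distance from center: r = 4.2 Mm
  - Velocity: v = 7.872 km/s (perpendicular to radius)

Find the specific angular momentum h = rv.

Convert to SI: r = 4.2 Mm = 4.2e+06 m; v = 7.872 km/s = 7872 m/s.
With v perpendicular to r, h = r · v.
h = 4.2e+06 · 7872 m²/s ≈ 3.306e+10 m²/s.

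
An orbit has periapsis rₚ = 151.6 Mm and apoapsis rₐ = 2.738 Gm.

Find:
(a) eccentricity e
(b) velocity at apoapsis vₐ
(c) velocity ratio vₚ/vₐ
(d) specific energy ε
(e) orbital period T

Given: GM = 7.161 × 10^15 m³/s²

Convert to SI: rₚ = 151.6 Mm = 1.516e+08 m; rₐ = 2.738 Gm = 2.738e+09 m.
(a) e = (rₐ − rₚ)/(rₐ + rₚ) = (2.738e+09 − 1.516e+08)/(2.738e+09 + 1.516e+08) ≈ 0.8951
(b) With a = (rₚ + rₐ)/2 = 1.4448e+09 m, vₐ = √(GM (2/rₐ − 1/a)) = √(7.161e+15 · (2/2.738e+09 − 1/1.4448e+09)) m/s ≈ 523.9 m/s
(c) Conservation of angular momentum (rₚvₚ = rₐvₐ) gives vₚ/vₐ = rₐ/rₚ = 2.738e+09/1.516e+08 ≈ 18.06
(d) With a = (rₚ + rₐ)/2 = 1.4448e+09 m, ε = −GM/(2a) = −7.161e+15/(2 · 1.4448e+09) J/kg ≈ -2.478e+06 J/kg
(e) With a = (rₚ + rₐ)/2 = 1.4448e+09 m, T = 2π √(a³/GM) = 2π √((1.4448e+09)³/7.161e+15) s ≈ 4.078e+06 s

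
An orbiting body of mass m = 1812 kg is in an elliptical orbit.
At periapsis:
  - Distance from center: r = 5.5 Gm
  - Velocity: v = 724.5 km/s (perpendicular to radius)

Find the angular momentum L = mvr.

Convert to SI: r = 5.5 Gm = 5.5e+09 m; v = 724.5 km/s = 724500 m/s.
Since v is perpendicular to r, L = m · v · r.
L = 1812 · 724500 · 5.5e+09 kg·m²/s ≈ 7.22e+18 kg·m²/s.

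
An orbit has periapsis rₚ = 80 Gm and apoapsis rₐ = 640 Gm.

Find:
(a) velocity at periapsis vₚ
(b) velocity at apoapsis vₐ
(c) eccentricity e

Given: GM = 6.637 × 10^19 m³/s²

Convert to SI: rₚ = 80 Gm = 8e+10 m; rₐ = 640 Gm = 6.4e+11 m.
(a) With a = (rₚ + rₐ)/2 = 3.6e+11 m, vₚ = √(GM (2/rₚ − 1/a)) = √(6.637e+19 · (2/8e+10 − 1/3.6e+11)) m/s ≈ 3.84e+04 m/s
(b) With a = (rₚ + rₐ)/2 = 3.6e+11 m, vₐ = √(GM (2/rₐ − 1/a)) = √(6.637e+19 · (2/6.4e+11 − 1/3.6e+11)) m/s ≈ 4801 m/s
(c) e = (rₐ − rₚ)/(rₐ + rₚ) = (6.4e+11 − 8e+10)/(6.4e+11 + 8e+10) ≈ 0.7778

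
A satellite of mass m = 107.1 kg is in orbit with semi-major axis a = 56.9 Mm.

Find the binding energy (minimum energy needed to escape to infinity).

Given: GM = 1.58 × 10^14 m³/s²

Convert to SI: a = 56.9 Mm = 5.69e+07 m.
Total orbital energy is E = −GMm/(2a); binding energy is E_bind = −E = GMm/(2a).
E_bind = 1.58e+14 · 107.1 / (2 · 5.69e+07) J ≈ 1.487e+08 J = 148.7 MJ.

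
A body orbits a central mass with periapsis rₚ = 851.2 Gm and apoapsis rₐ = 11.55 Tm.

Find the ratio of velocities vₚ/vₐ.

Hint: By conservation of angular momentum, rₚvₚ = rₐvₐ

Convert to SI: rₚ = 851.2 Gm = 8.512e+11 m; rₐ = 11.55 Tm = 1.155e+13 m.
Conservation of angular momentum gives rₚvₚ = rₐvₐ, so vₚ/vₐ = rₐ/rₚ.
vₚ/vₐ = 1.155e+13 / 8.512e+11 ≈ 13.57.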